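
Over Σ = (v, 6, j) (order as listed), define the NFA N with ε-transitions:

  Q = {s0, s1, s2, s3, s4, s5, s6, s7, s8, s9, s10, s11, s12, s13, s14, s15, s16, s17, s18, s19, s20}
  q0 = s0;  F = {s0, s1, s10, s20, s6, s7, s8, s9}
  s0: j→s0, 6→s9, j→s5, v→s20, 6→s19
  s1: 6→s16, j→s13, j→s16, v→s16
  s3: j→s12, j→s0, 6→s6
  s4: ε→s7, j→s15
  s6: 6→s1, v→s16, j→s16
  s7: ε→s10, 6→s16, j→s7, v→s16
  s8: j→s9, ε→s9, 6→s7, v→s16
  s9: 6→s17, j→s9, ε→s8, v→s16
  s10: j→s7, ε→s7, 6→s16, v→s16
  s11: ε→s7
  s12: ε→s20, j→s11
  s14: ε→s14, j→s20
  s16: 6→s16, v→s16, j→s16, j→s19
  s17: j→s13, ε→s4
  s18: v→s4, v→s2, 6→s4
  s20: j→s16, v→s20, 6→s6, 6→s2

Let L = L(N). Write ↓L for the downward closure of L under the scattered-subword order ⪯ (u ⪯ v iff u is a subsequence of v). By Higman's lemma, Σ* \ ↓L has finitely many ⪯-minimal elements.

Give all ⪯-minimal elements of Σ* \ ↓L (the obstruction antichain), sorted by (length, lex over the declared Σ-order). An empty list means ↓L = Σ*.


|Q|=21, |F|=8, |δ|=51 (9 ε).
min D↑ (7 st, q0=0, F={4}): 0:v→1,6→2,j→0 1:v→1,6→3,j→4 2:v→4,6→5,j→2 3:v→4,6→6,j→4 4:v→4,6→4,j→4 5:v→4,6→4,j→5 6:v→4,6→4,j→4.
'vj': N↓-sim [16, 7, 3] end={s13,s16,s19} ∉↓L; 2/2 single-dels accept.
'6v': run [16, 13, 2] end={s16,s19} rej; 2/2 deletions ∈↓L.
'666': run [16, 13, 9, 2] end={s16,s19} ∉↓L; 3/3 del acc.
3 words, ⪯-incomp.

min(Σ*\↓L) = [vj, 6v, 666].


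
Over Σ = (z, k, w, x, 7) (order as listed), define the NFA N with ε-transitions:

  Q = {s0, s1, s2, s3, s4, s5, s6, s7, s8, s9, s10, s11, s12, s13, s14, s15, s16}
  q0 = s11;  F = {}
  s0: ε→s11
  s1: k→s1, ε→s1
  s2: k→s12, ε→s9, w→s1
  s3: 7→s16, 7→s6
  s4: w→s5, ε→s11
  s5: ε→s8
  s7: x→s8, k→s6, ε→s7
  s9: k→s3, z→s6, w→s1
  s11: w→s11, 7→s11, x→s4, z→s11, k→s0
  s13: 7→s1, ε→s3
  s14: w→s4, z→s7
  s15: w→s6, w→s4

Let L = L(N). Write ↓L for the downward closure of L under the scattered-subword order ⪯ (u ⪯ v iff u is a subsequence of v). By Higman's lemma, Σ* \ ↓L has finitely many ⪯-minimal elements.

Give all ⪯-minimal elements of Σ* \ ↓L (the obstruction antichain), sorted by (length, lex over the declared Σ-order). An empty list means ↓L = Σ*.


|Q|=17, |F|=0, |δ|=28 (7 ε).
min D↑ (1 st, q0=0, F={0}): 0:z→0,k→0,w→0,x→0,7→0 (ε-aug+det+¬).
ε ∈ L(D↑) ⇒ ↓L = ∅.

min(Σ*\↓L) = [ε].


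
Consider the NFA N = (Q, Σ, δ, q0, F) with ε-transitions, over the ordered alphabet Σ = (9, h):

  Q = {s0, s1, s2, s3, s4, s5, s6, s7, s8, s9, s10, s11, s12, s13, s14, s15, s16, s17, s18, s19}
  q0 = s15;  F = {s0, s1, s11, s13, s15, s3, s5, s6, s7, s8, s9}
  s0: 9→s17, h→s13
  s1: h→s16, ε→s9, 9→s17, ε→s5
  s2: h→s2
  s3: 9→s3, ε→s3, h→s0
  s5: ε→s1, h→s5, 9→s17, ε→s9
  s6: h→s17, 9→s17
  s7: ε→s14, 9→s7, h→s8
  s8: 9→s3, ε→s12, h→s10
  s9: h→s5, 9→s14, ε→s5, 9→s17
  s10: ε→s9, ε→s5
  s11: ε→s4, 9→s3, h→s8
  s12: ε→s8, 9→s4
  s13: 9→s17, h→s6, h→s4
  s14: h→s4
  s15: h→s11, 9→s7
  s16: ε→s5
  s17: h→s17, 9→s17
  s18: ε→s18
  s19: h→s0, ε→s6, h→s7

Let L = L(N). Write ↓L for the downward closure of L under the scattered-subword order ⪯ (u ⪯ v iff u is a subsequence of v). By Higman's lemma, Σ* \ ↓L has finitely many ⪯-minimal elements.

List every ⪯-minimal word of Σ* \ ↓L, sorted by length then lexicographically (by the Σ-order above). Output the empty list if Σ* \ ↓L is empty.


min(Σ*\↓L) = [9hh9, h9h9, hhh9, h9hhhh].

|Q|=20, |F|=11, |δ|=46 (15 ε).
min D↑ (10 st, q0=0, F={7}): 0:9→1,h→2 1:9→1,h→3 2:9→4,h→3 3:9→4,h→5 4:9→4,h→6 5:9→7,h→5 6:9→7,h→8 7:9→7,h→7 8:9→7,h→9 9:9→7,h→7.
'9hh9': run [17, 15, 14, 11, 3] end={s14,s17,s4} rej; 4/4 deletions ∈↓L.
'h9h9': N↓-sim [17, 15, 7, 5, 1] end={s17} ∉↓L; 4/4 del acc.
'hhh9': N↓-sim [17, 15, 14, 11, 3] end={s14,s17,s4} rej; 4/4 deletions ∈↓L.
'h9hhhh': N↓-sim [17, 15, 7, 5, 4, 3, 1] end={s17} — reject; 6/6 single-dels accept.
4 words, ⪯-incomp.


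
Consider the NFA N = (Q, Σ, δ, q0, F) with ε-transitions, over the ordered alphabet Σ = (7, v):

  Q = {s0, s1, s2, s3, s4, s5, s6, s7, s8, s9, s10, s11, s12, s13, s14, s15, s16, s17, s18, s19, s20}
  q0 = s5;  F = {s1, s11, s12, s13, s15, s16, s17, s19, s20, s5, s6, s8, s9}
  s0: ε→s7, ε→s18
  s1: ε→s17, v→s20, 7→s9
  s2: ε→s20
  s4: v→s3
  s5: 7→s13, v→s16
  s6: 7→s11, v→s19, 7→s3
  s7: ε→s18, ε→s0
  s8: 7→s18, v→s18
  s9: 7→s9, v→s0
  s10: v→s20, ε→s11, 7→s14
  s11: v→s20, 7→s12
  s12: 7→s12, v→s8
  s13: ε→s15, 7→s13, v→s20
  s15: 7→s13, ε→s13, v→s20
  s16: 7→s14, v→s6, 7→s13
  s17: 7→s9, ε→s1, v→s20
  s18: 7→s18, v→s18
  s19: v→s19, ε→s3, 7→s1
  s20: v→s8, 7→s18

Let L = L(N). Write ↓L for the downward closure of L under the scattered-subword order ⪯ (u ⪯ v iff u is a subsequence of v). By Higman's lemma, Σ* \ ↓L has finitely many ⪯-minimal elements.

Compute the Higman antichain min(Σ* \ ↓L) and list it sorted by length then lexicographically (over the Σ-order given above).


|Q|=21, |F|=13, |δ|=44 (11 ε).
min D↑ (12 st, q0=0, F={5}): 0:7→1,v→2 1:7→1,v→3 2:7→1,v→4 3:7→5,v→6 4:7→7,v→8 5:7→5,v→5 6:7→5,v→5 7:7→9,v→3 8:7→10,v→8 9:7→9,v→6 10:7→11,v→3 11:7→11,v→5 [Hopcroft].
'7v7': N↓-sim [18, 14, 5, 1] end={s18} — reject; 3/3 del acc.
'7vvv': |S_i|=[18, 14, 5, 2, 1] end={s18} ∉↓L; 4/4 deletions ∈↓L.
'vv77vv': N↓-sim [18, 17, 13, 11, 6, 4, 1] end={s18} ∉↓L; 6/6 single-dels accept.
'vvv77v': |S_i|=[18, 17, 13, 10, 8, 4, 3] end={s0,s18,s7} — reject; 6/6 single-dels accept.
4 minimals (antichain).

A = [7v7, 7vvv, vv77vv, vvv77v].


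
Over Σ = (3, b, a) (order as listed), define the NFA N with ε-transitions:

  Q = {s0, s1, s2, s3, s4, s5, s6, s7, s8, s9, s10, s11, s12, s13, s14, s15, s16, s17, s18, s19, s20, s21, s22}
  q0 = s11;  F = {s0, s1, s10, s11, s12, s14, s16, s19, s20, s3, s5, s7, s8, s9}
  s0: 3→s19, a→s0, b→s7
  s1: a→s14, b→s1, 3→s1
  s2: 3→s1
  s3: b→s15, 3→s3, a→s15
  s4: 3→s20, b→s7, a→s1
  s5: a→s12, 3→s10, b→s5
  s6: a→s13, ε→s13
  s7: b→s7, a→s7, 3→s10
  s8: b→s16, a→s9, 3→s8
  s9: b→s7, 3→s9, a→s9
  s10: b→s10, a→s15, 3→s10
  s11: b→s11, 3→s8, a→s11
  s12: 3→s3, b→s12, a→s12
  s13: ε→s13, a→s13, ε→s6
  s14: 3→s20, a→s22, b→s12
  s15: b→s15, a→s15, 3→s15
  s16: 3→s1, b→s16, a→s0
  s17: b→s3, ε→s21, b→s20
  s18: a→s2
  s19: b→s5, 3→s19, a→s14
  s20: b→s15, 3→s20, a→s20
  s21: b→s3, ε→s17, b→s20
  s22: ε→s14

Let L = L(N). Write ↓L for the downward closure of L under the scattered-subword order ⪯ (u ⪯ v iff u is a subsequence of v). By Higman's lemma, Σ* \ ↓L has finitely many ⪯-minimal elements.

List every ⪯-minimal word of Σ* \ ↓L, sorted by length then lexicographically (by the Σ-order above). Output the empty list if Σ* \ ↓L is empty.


min(Σ*\↓L) = [3ab3a, 3b3a3b].

|Q|=23, |F|=14, |δ|=62 (6 ε).
min D↑ (15 st, q0=0, F={13}): 0:3→1,b→0,a→0 1:3→1,b→2,a→3 2:3→4,b→2,a→5 3:3→3,b→6,a→3 4:3→4,b→4,a→7 5:3→8,b→6,a→5 6:3→9,b→6,a→6 7:3→10,b→11,a→7 8:3→8,b→12,a→7 9:3→9,b→9,a→13 10:3→10,b→13,a→10 11:3→14,b→11,a→11 12:3→9,b→12,a→11 13:3→13,b→13,a→13 14:3→14,b→13,a→13.
'3ab3a': run [16, 15, 12, 6, 3, 1] end={s15} rej; 5/5 deletions ∈↓L.
'3b3a3b': run [16, 15, 13, 10, 6, 3, 1] end={s15} rej; 6/6 single-dels accept.
2 words, ⪯-incomp.


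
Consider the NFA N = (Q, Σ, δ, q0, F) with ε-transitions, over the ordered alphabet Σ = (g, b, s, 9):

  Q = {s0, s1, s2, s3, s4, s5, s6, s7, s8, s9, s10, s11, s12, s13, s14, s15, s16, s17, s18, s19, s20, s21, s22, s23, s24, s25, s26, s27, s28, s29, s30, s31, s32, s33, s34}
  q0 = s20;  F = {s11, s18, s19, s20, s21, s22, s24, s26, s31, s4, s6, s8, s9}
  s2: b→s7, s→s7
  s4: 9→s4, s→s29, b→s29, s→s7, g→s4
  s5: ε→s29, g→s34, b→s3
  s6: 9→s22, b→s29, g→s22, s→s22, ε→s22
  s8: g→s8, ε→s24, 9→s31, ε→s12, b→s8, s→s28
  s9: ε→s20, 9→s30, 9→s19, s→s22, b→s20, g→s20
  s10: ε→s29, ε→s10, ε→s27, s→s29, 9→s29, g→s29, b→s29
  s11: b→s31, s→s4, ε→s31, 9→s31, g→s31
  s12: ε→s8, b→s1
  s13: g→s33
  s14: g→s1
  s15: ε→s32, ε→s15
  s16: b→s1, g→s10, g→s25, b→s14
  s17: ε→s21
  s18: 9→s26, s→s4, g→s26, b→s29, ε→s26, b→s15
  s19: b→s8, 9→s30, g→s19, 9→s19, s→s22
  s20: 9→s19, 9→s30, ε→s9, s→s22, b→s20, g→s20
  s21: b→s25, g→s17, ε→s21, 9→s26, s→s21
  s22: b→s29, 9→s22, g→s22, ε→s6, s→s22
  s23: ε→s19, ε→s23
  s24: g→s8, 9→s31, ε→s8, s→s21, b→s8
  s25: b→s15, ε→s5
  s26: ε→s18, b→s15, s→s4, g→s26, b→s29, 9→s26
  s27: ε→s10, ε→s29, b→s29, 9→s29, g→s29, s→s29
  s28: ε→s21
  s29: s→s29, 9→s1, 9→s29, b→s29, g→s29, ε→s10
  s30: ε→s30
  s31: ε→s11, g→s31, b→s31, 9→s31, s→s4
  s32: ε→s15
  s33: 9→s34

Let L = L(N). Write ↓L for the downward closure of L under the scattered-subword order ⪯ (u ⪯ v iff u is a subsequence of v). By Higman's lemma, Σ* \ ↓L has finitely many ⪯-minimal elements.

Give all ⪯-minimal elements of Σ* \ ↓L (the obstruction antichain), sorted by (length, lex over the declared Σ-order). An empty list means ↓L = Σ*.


|Q|=35, |F|=13, |δ|=113 (29 ε).
min D↑ (9 st, q0=0, F={3}): 0:g→0,b→0,s→1,9→2 1:g→1,b→3,s→1,9→1 2:g→2,b→4,s→1,9→2 3:g→3,b→3,s→3,9→3 4:g→4,b→4,s→5,9→6 5:g→5,b→3,s→5,9→7 6:g→6,b→6,s→8,9→6 7:g→7,b→3,s→8,9→7 8:g→8,b→3,s→3,9→8 [Hopcroft].
'sb': N↓-sim [28, 19, 10] end={s1,s10,s15,s25,s27,s29,s3,s32,s34,s5} ∉↓L; 2/2 single-dels accept.
'9b9ss': |S_i|=[28, 26, 22, 12, 6, 5] end={s1,s10,s27,s29,s7} rej; 5/5 del acc.
2 words, ⪯-incomp.

A = [sb, 9b9ss].


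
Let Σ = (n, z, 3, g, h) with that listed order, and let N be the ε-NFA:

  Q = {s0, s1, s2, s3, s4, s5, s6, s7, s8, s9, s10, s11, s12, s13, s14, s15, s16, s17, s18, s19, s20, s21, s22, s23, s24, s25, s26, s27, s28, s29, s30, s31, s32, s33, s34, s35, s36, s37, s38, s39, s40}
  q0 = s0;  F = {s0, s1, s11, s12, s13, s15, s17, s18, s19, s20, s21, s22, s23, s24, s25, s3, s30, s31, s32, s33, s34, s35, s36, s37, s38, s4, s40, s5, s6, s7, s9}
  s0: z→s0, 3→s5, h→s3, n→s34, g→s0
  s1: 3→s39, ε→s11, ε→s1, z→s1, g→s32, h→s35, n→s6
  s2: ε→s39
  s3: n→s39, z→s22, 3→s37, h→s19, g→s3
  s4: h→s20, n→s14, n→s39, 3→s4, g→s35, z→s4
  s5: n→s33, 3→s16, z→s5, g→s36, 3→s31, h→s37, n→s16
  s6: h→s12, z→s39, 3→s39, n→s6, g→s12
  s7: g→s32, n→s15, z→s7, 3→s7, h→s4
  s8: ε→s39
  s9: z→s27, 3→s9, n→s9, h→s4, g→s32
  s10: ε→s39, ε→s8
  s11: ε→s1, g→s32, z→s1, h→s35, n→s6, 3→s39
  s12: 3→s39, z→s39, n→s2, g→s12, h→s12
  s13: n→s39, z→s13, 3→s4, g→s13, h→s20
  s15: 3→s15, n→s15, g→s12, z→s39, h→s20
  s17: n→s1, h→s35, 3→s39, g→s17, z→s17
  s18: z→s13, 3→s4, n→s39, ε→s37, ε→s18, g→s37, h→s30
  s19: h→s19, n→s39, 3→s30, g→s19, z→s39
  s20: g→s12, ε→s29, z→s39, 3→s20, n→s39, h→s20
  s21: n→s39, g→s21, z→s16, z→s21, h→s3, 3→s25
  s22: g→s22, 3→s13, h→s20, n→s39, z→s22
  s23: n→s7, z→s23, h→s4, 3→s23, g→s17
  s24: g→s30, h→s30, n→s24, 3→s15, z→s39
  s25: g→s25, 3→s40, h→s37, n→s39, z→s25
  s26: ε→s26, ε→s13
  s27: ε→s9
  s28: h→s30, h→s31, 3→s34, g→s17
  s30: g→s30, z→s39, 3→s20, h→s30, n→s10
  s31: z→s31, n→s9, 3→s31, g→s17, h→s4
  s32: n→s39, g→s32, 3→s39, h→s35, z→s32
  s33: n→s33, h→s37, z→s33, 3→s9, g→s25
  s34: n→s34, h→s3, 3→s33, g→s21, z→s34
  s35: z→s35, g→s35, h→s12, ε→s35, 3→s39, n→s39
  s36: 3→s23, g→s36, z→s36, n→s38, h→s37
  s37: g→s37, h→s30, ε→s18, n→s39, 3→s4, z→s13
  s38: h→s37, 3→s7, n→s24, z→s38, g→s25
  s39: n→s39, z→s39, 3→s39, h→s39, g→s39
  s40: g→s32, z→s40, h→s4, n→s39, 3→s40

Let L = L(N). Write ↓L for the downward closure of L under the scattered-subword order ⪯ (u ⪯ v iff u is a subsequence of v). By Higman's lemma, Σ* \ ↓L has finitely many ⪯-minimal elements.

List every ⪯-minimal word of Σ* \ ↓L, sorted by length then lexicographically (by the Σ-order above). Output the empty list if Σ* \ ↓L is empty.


|Q|=41, |F|=31, |δ|=183 (15 ε).
min D↑ (30 st, q0=0, F={9}): 0:n→1,z→0,3→2,g→0,h→3 1:n→1,z→1,3→4,g→5,h→3 2:n→4,z→2,3→6,g→7,h→8 3:n→9,z→10,3→8,g→3,h→11 4:n→4,z→4,3→12,g→13,h→8 5:n→9,z→5,3→13,g→5,h→3 6:n→12,z→6,3→6,g→14,h→15 7:n→16,z→7,3→17,g→7,h→8 8:n→9,z→18,3→15,g→8,h→19 9:n→9,z→9,3→9,g→9,h→9 10:n→9,z→10,3→18,g→10,h→20 11:n→9,z→9,3→19,g→11,h→11 12:n→12,z→12,3→12,g→21,h→15 13:n→9,z→13,3→22,g→13,h→8 14:n→23,z→14,3→9,g→14,h→24 15:n→9,z→15,3→15,g→24,h→20 16:n→25,z→16,3→26,g→13,h→8 17:n→26,z→17,3→17,g→14,h→15 18:n→9,z→18,3→15,g→18,h→20 19:n→9,z→9,3→20,g→19,h→19 20:n→9,z→9,3→20,g→27,h→20 21:n→9,z→21,3→9,g→21,h→24 22:n→9,z→22,3→22,g→21,h→15 23:n→28,z→23,3→9,g→21,h→24 24:n→9,z→24,3→9,g→24,h→27 25:n→25,z→9,3→29,g→19,h→19 26:n→29,z→26,3→26,g→21,h→15 27:n→9,z→9,3→9,g→27,h→27 28:n→28,z→9,3→9,g→27,h→27 29:n→29,z→9,3→29,g→27,h→20 (ε-aug+det+¬).
'hn': run [39, 17, 5] end={s10,s14,s2,s39,s8} ∉↓L; 2/2 deletions ∈↓L.
'ngn': N↓-sim [39, 33, 22, 5] end={s10,s14,s2,s39,s8} — reject; 3/3 single-dels accept.
'hhz': N↓-sim [39, 17, 9, 1] end={s39} rej; 3/3 del acc.
'33g3': N↓-sim [39, 33, 21, 9, 1] end={s39} — reject; 4/4 deletions ∈↓L.
'3gnnz': N↓-sim [39, 33, 27, 24, 12, 1] end={s39} — reject; 5/5 single-dels accept.
'hzhg3': N↓-sim [39, 17, 10, 5, 3, 1] end={s39} ∉↓L; 5/5 del acc.
6 words, ⪯-incomp.

A = [hn, ngn, hhz, 33g3, 3gnnz, hzhg3].


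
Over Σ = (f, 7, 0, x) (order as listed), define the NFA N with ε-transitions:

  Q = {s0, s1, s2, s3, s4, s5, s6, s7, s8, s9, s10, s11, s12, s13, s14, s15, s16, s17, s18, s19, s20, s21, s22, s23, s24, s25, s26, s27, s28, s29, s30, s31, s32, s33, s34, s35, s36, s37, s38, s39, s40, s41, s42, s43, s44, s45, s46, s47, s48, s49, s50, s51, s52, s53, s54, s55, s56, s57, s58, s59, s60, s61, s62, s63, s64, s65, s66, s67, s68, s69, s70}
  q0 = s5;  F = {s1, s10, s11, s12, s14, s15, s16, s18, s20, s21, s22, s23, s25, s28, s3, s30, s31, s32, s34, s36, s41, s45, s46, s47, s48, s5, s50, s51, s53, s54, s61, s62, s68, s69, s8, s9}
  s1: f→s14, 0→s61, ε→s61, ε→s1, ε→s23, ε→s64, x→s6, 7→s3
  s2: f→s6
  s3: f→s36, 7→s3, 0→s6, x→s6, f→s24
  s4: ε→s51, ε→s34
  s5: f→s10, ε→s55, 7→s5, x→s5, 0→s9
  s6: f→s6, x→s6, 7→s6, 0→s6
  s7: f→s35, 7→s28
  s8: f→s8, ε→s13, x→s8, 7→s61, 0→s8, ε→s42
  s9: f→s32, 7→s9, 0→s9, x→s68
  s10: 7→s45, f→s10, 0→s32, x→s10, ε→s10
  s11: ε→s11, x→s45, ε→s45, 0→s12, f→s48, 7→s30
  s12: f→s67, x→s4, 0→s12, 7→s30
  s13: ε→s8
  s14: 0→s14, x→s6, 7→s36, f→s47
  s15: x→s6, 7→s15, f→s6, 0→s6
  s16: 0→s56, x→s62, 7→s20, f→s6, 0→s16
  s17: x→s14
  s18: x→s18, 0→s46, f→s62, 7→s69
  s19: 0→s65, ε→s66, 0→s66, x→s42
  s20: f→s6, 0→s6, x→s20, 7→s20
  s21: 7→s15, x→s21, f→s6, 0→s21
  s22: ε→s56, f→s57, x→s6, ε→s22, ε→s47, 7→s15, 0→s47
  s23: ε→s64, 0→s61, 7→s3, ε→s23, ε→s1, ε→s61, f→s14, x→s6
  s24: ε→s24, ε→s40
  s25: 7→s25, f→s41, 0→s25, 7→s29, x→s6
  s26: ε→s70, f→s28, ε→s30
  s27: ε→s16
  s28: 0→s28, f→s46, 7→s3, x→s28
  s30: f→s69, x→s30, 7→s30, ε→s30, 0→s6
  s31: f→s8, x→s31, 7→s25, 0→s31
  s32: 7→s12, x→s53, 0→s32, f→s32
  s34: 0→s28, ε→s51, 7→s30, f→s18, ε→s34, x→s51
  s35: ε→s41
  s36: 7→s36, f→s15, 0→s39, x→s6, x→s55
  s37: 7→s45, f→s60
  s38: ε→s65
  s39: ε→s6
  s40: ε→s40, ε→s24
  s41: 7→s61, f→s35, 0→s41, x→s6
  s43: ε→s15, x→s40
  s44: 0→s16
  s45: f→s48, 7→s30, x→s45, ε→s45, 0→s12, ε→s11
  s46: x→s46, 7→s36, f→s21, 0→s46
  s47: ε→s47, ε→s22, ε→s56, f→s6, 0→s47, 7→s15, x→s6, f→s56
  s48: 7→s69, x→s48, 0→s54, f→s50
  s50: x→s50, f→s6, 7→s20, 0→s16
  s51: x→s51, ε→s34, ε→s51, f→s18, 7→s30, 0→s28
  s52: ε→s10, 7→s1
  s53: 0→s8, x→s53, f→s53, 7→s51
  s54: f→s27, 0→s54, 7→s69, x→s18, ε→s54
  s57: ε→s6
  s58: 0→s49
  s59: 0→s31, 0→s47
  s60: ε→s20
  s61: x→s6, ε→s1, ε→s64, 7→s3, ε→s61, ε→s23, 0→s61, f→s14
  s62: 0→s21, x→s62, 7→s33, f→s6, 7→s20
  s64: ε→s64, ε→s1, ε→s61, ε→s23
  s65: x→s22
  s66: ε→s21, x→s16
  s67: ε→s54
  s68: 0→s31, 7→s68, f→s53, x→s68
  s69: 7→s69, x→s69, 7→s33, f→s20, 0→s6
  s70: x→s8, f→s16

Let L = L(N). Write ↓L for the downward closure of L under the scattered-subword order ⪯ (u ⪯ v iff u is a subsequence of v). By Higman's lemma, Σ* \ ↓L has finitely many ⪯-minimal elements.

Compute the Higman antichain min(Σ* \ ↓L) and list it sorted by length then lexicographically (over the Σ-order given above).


A = [f770, f7fff, 0x07x].

|Q|=71, |F|=36, |δ|=231 (56 ε).
min D↑ (32 st, q0=0, F={14}): 0:f→1,7→0,0→2,x→0 1:f→1,7→3,0→4,x→1 2:f→4,7→2,0→2,x→5 3:f→6,7→7,0→8,x→3 4:f→4,7→8,0→4,x→9 5:f→9,7→5,0→10,x→5 6:f→11,7→12,0→13,x→6 7:f→12,7→7,0→14,x→7 8:f→13,7→7,0→8,x→15 9:f→9,7→15,0→16,x→9 10:f→16,7→17,0→10,x→10 11:f→14,7→18,0→19,x→11 12:f→18,7→12,0→14,x→12 13:f→19,7→12,0→13,x→20 14:f→14,7→14,0→14,x→14 15:f→20,7→7,0→21,x→15 16:f→16,7→22,0→16,x→16 17:f→23,7→17,0→17,x→14 18:f→14,7→18,0→14,x→18 19:f→14,7→18,0→19,x→24 20:f→24,7→12,0→25,x→20 21:f→25,7→26,0→21,x→21 22:f→27,7→26,0→22,x→14 23:f→23,7→22,0→23,x→14 24:f→14,7→18,0→28,x→24 25:f→28,7→29,0→25,x→25 26:f→29,7→26,0→14,x→14 27:f→30,7→29,0→27,x→14 28:f→14,7→31,0→28,x→28 29:f→31,7→29,0→14,x→14 30:f→14,7→31,0→30,x→14 31:f→14,7→31,0→14,x→14 (ε-aug+det+¬).
'f770': run [52, 46, 38, 12, 2] end={s39,s6} rej; 4/4 deletions ∈↓L.
'f7fff': run [52, 46, 38, 25, 13, 3] end={s56,s57,s6} rej; 5/5 del acc.
'0x07x': N↓-sim [52, 46, 39, 28, 21, 2] end={s55,s6} rej; 5/5 del acc.
3 words, ⪯-incomp.


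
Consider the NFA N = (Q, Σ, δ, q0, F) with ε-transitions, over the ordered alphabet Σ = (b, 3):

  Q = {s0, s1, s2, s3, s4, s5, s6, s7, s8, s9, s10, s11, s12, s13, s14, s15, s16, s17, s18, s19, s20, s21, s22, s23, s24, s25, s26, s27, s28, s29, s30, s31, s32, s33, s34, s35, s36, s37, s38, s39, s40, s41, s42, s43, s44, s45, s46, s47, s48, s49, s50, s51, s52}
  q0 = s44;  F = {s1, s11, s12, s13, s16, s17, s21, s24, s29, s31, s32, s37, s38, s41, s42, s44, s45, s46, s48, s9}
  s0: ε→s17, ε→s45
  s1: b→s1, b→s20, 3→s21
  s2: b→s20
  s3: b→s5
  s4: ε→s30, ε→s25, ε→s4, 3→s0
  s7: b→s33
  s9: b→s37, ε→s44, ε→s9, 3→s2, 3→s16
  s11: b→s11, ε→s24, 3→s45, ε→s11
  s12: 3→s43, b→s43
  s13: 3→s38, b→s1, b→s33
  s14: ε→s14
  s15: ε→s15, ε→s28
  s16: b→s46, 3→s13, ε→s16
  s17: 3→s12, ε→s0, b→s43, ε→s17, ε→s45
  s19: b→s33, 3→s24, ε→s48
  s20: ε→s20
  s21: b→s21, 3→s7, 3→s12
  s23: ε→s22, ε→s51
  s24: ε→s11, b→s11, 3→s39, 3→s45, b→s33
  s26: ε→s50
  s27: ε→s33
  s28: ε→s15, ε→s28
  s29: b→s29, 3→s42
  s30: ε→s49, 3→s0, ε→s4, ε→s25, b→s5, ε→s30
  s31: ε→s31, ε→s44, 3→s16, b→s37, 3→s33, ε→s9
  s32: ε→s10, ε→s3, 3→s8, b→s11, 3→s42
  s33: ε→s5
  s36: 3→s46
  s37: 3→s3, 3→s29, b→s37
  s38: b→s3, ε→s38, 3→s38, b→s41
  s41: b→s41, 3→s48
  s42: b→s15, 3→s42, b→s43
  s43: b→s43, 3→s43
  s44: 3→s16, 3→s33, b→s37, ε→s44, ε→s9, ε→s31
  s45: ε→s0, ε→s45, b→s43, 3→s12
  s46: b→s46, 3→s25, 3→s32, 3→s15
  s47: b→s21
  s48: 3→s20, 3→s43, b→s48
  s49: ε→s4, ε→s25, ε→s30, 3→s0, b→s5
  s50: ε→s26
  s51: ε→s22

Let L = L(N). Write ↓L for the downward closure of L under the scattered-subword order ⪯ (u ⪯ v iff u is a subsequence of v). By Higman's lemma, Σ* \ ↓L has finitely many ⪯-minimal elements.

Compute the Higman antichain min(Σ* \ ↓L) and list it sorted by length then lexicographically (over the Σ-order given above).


|Q|=53, |F|=20, |δ|=115 (46 ε).
min D↑ (17 st, q0=0, F={10}): 0:b→1,3→2 1:b→1,3→3 2:b→4,3→5 3:b→3,3→6 4:b→4,3→7 5:b→8,3→9 6:b→10,3→6 7:b→11,3→6 8:b→8,3→12 9:b→13,3→9 10:b→10,3→10 11:b→11,3→14 12:b→12,3→15 13:b→13,3→16 14:b→10,3→15 15:b→10,3→10 16:b→16,3→10 (ε-aug+det+¬).
'b33b': N↓-sim [34, 27, 23, 14, 5] end={s15,s28,s33,s43,s5} ∉↓L; 4/4 deletions ∈↓L.
'33b333': N↓-sim [34, 30, 26, 19, 12, 6, 1] end={s43} ∉↓L; 6/6 deletions ∈↓L.
'333b33': run [34, 30, 26, 19, 12, 7, 2] end={s20,s43} ∉↓L; 6/6 del acc.
3 minimals (antichain).

min(Σ*\↓L) = [b33b, 33b333, 333b33].


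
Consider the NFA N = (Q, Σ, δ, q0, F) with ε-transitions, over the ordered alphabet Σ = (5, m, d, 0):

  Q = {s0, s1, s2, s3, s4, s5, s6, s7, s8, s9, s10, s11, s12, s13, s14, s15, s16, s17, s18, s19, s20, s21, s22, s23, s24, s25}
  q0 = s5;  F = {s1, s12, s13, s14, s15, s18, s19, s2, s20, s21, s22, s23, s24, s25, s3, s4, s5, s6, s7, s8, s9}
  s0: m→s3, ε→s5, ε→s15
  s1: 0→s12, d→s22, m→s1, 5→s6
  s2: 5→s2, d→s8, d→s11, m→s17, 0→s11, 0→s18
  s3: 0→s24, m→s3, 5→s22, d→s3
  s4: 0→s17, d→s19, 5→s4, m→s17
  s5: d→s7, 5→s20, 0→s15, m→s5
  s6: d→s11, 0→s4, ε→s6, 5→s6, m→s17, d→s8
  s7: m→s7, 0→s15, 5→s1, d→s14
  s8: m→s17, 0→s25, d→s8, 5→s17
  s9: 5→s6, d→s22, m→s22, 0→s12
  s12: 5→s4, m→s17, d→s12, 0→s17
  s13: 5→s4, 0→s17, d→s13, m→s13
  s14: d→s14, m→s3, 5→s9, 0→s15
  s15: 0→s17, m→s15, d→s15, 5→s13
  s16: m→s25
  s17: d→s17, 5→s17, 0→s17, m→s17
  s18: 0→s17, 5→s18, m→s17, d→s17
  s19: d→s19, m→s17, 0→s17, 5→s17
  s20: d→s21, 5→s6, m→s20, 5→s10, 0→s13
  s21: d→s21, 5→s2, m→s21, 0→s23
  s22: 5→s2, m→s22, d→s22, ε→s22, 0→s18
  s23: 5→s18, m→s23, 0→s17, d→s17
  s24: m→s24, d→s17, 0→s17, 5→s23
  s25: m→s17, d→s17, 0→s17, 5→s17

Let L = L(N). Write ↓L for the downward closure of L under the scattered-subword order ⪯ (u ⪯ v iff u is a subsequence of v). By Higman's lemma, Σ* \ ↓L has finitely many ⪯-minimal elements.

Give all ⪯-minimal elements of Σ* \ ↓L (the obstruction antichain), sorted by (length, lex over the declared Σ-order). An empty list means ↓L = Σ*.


|Q|=26, |F|=21, |δ|=98 (4 ε).
min D↑ (22 st, q0=0, F={9}): 0:5→1,m→0,d→2,0→3 1:5→4,m→1,d→5,0→6 2:5→7,m→2,d→8,0→3 3:5→6,m→3,d→3,0→9 4:5→4,m→9,d→10,0→11 5:5→12,m→5,d→5,0→13 6:5→11,m→6,d→6,0→9 7:5→4,m→7,d→14,0→15 8:5→16,m→17,d→8,0→3 9:5→9,m→9,d→9,0→9 10:5→9,m→9,d→10,0→18 11:5→11,m→9,d→19,0→9 12:5→12,m→9,d→10,0→20 13:5→20,m→13,d→9,0→9 14:5→12,m→14,d→14,0→20 15:5→11,m→9,d→15,0→9 16:5→4,m→14,d→14,0→15 17:5→14,m→17,d→17,0→21 18:5→9,m→9,d→9,0→9 19:5→9,m→9,d→19,0→9 20:5→20,m→9,d→9,0→9 21:5→13,m→21,d→9,0→9.
'00': |S_i|=[24, 11, 1] end={s17} ∉↓L; 2/2 deletions ∈↓L.
'55m': run [24, 18, 10, 1] end={s17} ∉↓L; 3/3 single-dels accept.
'55d5': N↓-sim [24, 18, 10, 5, 1] end={s17} rej; 4/4 single-dels accept.
'5d0d': run [24, 18, 13, 5, 1] end={s17} — reject; 4/4 single-dels accept.
'd50m': |S_i|=[24, 21, 15, 7, 1] end={s17} ∉↓L; 4/4 del acc.
'ddm0d': run [24, 21, 19, 15, 6, 1] end={s17} — reject; 5/5 single-dels accept.
6 words, ⪯-incomp.

min(Σ*\↓L) = [00, 55m, 55d5, 5d0d, d50m, ddm0d].


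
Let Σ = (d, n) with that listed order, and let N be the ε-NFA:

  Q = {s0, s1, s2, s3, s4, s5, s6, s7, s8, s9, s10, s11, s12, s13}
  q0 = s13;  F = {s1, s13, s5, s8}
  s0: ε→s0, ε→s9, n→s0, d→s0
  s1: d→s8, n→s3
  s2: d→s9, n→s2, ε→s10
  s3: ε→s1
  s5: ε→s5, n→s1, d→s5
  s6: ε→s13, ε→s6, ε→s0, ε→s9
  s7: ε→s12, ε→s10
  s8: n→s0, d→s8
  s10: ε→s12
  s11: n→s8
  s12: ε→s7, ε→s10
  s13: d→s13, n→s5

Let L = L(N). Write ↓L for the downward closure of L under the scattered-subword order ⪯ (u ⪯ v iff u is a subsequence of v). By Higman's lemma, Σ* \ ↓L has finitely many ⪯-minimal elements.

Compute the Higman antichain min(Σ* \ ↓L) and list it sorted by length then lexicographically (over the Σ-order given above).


|Q|=14, |F|=4, |δ|=27 (14 ε).
min D↑ (5 st, q0=0, F={4}): 0:d→0,n→1 1:d→1,n→2 2:d→3,n→2 3:d→3,n→4 4:d→4,n→4 [Hopcroft].
'nndn': N↓-sim [7, 6, 5, 3, 2] end={s0,s9} ∉↓L; 4/4 single-dels accept.
1 obstructions.

min(Σ*\↓L) = [nndn].


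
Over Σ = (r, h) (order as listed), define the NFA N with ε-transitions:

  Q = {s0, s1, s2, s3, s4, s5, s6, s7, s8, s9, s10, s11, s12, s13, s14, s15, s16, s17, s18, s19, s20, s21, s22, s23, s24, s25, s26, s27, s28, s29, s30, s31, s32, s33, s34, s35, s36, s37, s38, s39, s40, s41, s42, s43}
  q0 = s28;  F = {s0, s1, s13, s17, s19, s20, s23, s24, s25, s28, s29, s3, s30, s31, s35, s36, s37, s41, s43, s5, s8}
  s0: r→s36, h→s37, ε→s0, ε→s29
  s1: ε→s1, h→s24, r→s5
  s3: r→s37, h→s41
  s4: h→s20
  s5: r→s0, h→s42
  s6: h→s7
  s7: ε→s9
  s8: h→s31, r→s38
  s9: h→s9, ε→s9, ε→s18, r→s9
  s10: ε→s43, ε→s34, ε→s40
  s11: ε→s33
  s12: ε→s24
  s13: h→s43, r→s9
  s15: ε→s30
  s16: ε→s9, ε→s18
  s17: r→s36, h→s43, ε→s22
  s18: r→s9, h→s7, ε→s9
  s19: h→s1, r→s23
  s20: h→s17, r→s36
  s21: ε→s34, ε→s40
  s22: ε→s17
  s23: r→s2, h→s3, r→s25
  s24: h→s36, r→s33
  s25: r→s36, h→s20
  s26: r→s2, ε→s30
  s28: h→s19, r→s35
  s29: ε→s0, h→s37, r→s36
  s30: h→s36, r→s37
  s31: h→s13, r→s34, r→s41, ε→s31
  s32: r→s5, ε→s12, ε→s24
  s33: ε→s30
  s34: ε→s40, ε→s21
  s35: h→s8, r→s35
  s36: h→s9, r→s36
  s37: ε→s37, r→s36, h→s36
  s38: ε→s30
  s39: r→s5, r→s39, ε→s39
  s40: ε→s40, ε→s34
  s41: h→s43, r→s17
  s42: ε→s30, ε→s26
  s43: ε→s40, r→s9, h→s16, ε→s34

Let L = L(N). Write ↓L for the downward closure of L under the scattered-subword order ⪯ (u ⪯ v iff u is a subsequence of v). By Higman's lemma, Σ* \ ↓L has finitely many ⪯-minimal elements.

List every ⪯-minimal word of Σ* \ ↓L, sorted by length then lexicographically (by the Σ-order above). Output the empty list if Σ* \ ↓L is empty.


|Q|=44, |F|=21, |δ|=90 (36 ε).
min D↑ (21 st, q0=0, F={18}): 0:r→1,h→2 1:r→1,h→3 2:r→4,h→5 3:r→6,h→7 4:r→8,h→9 5:r→10,h→11 6:r→12,h→13 7:r→14,h→15 8:r→13,h→16 9:r→12,h→14 10:r→17,h→6 11:r→6,h→13 12:r→13,h→13 13:r→13,h→18 14:r→19,h→20 15:r→18,h→20 16:r→13,h→19 17:r→13,h→12 18:r→18,h→18 19:r→13,h→20 20:r→18,h→18.
'rhrhh': |S_i|=[34, 30, 23, 16, 9, 4] end={s16,s18,s7,s9} ∉↓L; 5/5 deletions ∈↓L.
'rhhhr': |S_i|=[34, 30, 23, 14, 9, 3] end={s18,s7,s9} ∉↓L; 5/5 del acc.
'hrrrh': N↓-sim [34, 32, 26, 17, 4, 3] end={s18,s7,s9} ∉↓L; 5/5 single-dels accept.
'hhhhh': N↓-sim [34, 32, 27, 20, 9, 4] end={s16,s18,s7,s9} — reject; 5/5 deletions ∈↓L.
4 minimals (antichain).

min(Σ*\↓L) = [rhrhh, rhhhr, hrrrh, hhhhh].


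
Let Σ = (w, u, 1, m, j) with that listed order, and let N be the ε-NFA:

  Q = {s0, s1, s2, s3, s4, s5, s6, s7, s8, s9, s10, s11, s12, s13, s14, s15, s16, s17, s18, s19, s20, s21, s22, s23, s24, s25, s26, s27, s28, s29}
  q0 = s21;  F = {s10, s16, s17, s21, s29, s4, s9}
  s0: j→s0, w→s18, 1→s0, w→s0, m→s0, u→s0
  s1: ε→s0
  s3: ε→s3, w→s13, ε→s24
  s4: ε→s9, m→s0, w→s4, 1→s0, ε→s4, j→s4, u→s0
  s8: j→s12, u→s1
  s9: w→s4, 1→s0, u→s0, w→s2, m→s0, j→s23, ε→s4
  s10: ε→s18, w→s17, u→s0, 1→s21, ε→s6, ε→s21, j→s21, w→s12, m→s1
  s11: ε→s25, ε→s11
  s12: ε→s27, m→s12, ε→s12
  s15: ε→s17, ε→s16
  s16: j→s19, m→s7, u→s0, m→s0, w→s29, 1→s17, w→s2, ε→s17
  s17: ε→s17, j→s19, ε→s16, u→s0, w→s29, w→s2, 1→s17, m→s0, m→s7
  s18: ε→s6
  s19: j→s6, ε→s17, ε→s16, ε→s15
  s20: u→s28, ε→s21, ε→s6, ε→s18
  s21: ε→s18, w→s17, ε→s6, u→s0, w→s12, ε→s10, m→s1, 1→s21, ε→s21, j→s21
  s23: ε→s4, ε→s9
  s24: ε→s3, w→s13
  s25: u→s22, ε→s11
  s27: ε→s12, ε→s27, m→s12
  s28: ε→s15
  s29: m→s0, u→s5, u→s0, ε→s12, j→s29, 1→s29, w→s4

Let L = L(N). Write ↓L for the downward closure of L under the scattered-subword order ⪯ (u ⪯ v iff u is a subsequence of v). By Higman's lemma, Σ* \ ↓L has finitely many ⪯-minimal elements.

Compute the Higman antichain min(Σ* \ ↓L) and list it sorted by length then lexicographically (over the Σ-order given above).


|Q|=30, |F|=7, |δ|=95 (37 ε).
min D↑ (5 st, q0=0, F={2}): 0:w→1,u→2,1→0,m→2,j→0 1:w→3,u→2,1→1,m→2,j→1 2:w→2,u→2,1→2,m→2,j→2 3:w→4,u→2,1→3,m→2,j→3 4:w→4,u→2,1→2,m→2,j→4 [Hopcroft].
'u': |S_i|=[19, 4] end={s0,s18,s5,s6} — reject; 1/1 del acc.
'm': run [19, 7] end={s0,s1,s12,s18,s27,s6,s7} rej; 1/1 del acc.
'www1': |S_i|=[19, 16, 11, 7, 3] end={s0,s18,s6} — reject; 4/4 single-dels accept.
3 words, ⪯-incomp.

min(Σ*\↓L) = [u, m, www1].


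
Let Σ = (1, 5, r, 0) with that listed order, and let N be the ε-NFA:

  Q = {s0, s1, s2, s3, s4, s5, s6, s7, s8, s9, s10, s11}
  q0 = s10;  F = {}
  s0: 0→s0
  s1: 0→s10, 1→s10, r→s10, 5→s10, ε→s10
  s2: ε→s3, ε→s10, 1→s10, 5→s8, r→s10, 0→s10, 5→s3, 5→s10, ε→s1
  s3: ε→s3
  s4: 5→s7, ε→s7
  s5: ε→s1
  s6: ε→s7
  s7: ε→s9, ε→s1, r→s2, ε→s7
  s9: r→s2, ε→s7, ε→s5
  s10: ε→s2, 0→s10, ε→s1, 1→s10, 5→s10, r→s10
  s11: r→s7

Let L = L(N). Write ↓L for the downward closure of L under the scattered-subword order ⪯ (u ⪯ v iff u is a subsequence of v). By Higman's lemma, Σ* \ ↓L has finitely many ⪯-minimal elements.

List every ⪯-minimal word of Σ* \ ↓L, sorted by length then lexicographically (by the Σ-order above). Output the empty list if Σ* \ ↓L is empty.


|Q|=12, |F|=0, |δ|=34 (15 ε).
min D↑ (1 st, q0=0, F={0}): 0:1→0,5→0,r→0,0→0 [Hopcroft].
ε ∈ L(D↑) ⇒ ↓L = ∅.

min(Σ*\↓L) = [ε].


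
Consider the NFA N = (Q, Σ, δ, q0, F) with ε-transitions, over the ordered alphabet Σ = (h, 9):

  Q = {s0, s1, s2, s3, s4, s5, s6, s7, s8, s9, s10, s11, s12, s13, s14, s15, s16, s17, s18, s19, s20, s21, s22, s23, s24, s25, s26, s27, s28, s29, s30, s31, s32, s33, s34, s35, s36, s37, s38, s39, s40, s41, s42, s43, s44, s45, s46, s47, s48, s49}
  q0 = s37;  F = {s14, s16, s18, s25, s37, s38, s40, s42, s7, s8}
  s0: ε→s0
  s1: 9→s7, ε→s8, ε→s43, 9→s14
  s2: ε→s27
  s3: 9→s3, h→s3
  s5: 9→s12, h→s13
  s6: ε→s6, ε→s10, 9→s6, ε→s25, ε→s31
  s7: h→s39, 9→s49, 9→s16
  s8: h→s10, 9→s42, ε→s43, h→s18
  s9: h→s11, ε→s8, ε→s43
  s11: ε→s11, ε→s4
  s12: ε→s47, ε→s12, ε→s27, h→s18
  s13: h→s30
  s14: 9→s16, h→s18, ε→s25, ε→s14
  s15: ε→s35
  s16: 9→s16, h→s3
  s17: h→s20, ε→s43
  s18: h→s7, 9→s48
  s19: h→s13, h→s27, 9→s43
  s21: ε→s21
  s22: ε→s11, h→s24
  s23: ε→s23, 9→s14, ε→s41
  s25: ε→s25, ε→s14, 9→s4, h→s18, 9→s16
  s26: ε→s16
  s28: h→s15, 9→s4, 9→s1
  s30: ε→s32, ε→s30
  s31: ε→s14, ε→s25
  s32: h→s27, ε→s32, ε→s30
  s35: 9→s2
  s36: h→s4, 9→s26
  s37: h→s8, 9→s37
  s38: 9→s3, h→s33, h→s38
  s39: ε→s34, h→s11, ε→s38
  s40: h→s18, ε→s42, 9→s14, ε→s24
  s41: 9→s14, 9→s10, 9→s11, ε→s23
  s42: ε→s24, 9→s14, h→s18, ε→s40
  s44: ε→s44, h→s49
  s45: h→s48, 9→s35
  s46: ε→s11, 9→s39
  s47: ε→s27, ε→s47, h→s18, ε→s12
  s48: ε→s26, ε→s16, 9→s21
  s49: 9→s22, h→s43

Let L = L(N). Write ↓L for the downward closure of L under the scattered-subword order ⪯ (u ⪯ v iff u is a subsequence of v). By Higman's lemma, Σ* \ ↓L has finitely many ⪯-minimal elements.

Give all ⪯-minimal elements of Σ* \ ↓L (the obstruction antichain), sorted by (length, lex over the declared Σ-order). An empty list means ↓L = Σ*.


|Q|=50, |F|=10, |δ|=106 (47 ε).
min D↑ (9 st, q0=0, F={8}): 0:h→1,9→0 1:h→2,9→3 2:h→4,9→5 3:h→2,9→6 4:h→7,9→5 5:h→8,9→5 6:h→2,9→5 7:h→7,9→8 8:h→8,9→8 (ε-aug+det+¬).
'hh9h': run [24, 23, 18, 11, 3] end={s24,s3,s43} ∉↓L; 4/4 del acc.
'hhhh9': N↓-sim [24, 23, 18, 13, 9, 1] end={s3} rej; 5/5 del acc.
'h999h': |S_i|=[24, 23, 21, 19, 11, 3] end={s24,s3,s43} rej; 5/5 single-dels accept.
3 words, ⪯-incomp.

A = [hh9h, hhhh9, h999h].


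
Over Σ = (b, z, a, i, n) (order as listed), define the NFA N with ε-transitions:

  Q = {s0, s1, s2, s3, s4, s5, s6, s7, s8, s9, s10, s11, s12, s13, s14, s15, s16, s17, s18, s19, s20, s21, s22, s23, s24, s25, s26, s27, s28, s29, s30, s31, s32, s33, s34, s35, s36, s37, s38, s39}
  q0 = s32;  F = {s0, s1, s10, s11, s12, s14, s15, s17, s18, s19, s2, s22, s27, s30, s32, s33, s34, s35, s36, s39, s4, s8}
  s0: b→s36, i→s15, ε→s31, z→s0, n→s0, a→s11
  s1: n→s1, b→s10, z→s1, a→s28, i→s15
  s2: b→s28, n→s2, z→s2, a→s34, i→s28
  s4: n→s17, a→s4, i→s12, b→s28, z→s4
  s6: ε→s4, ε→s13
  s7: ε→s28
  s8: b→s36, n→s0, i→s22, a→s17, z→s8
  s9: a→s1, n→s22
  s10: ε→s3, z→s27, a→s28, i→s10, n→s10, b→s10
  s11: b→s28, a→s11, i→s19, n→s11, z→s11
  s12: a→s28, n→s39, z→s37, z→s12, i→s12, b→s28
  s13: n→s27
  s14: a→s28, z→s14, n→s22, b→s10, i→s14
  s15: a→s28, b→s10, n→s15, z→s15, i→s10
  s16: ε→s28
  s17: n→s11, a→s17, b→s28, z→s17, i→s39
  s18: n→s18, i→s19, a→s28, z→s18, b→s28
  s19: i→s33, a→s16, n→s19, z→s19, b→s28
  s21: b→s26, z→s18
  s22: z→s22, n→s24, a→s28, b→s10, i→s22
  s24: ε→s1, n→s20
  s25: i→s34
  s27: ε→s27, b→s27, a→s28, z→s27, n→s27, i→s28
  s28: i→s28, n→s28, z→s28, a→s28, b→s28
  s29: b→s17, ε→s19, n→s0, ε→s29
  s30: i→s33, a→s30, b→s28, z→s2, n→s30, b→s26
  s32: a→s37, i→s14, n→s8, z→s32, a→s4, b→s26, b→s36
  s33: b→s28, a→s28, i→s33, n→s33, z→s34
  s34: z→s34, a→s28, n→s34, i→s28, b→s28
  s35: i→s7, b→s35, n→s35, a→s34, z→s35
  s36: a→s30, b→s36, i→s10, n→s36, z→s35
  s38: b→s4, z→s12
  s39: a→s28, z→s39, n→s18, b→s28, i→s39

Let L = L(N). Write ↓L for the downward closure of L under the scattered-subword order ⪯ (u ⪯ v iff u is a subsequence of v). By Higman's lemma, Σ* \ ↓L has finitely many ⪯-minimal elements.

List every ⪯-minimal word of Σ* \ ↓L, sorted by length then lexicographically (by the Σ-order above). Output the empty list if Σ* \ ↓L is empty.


A = [ab, ia, bzi, bzaa, nniizi].

|Q|=40, |F|=22, |δ|=140 (10 ε).
min D↑ (23 st, q0=0, F={8}): 0:b→1,z→0,a→2,i→3,n→4 1:b→1,z→5,a→6,i→7,n→1 2:b→8,z→2,a→2,i→9,n→10 3:b→7,z→3,a→8,i→3,n→11 4:b→1,z→4,a→10,i→11,n→12 5:b→5,z→5,a→13,i→8,n→5 6:b→8,z→14,a→6,i→15,n→6 7:b→7,z→16,a→8,i→7,n→7 8:b→8,z→8,a→8,i→8,n→8 9:b→8,z→9,a→8,i→9,n→17 10:b→8,z→10,a→10,i→17,n→18 11:b→7,z→11,a→8,i→11,n→19 12:b→1,z→12,a→18,i→20,n→12 13:b→8,z→13,a→8,i→8,n→13 14:b→8,z→14,a→13,i→8,n→14 15:b→8,z→13,a→8,i→15,n→15 16:b→16,z→16,a→8,i→8,n→16 17:b→8,z→17,a→8,i→17,n→21 18:b→8,z→18,a→18,i→22,n→18 19:b→7,z→19,a→8,i→20,n→19 20:b→7,z→20,a→8,i→7,n→20 21:b→8,z→21,a→8,i→22,n→21 22:b→8,z→22,a→8,i→15,n→22.
'ab': run [31, 15, 2] end={s26,s28} rej; 2/2 deletions ∈↓L.
'ia': N↓-sim [31, 19, 2] end={s16,s28} — reject; 2/2 single-dels accept.
'bzi': |S_i|=[31, 12, 6, 2] end={s28,s7} — reject; 3/3 single-dels accept.
'bzaa': run [31, 12, 6, 2, 1] end={s28} rej; 4/4 single-dels accept.
'nniizi': run [31, 26, 22, 10, 6, 3, 1] end={s28} rej; 6/6 single-dels accept.
5 minimals (antichain).


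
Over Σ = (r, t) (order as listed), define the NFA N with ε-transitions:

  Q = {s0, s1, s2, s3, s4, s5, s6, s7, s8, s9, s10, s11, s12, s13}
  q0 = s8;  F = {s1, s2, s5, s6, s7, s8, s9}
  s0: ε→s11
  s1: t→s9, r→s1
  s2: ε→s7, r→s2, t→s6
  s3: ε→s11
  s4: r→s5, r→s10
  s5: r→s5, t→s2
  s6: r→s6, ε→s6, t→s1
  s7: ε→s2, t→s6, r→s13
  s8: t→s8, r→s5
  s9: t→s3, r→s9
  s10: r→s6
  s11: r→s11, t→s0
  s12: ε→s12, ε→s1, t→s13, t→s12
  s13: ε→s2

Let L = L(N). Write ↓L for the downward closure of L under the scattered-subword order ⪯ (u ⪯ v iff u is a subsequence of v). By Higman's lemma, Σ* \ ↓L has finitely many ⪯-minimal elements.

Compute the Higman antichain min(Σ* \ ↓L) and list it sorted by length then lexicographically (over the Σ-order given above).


|Q|=14, |F|=7, |δ|=29 (8 ε).
min D↑ (7 st, q0=0, F={6}): 0:r→1,t→0 1:r→1,t→2 2:r→2,t→3 3:r→3,t→4 4:r→4,t→5 5:r→5,t→6 6:r→6,t→6.
'rttttt': N↓-sim [11, 10, 9, 6, 5, 4, 3] end={s0,s11,s3} ∉↓L; 6/6 del acc.
1 obstructions.

A = [rttttt].


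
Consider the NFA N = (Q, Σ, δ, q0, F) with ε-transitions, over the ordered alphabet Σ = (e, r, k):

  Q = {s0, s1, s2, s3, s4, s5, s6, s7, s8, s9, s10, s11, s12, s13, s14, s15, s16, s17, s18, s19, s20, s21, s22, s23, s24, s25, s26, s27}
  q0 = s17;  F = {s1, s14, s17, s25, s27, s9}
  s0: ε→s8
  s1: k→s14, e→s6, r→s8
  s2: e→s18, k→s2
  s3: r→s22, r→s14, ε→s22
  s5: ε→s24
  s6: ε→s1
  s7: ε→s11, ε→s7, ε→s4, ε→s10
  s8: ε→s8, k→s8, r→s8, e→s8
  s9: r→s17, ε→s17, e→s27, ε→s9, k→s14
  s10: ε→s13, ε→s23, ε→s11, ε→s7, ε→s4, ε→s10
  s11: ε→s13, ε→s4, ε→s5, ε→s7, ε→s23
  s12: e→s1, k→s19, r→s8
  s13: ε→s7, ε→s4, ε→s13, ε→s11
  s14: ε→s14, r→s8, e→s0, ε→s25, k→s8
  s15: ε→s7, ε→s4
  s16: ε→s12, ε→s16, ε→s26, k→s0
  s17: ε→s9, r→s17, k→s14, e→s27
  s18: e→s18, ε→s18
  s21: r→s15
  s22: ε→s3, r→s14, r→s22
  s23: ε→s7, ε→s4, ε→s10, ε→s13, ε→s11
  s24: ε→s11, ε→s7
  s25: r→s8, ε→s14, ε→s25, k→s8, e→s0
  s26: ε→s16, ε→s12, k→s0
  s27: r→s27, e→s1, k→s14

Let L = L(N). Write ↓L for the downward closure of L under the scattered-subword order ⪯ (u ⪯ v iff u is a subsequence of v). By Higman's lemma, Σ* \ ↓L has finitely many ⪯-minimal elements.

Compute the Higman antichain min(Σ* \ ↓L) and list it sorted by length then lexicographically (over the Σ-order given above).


|Q|=28, |F|=6, |δ|=81 (47 ε).
min D↑ (5 st, q0=0, F={4}): 0:e→1,r→0,k→2 1:e→3,r→1,k→2 2:e→4,r→4,k→4 3:e→3,r→4,k→2 4:e→4,r→4,k→4 (ε-aug+det+¬).
'ke': N↓-sim [9, 4, 2] end={s0,s8} — reject; 2/2 deletions ∈↓L.
'kr': N↓-sim [9, 4, 1] end={s8} rej; 2/2 deletions ∈↓L.
'kk': |S_i|=[9, 4, 1] end={s8} ∉↓L; 2/2 del acc.
'eer': |S_i|=[9, 7, 6, 1] end={s8} — reject; 3/3 del acc.
4 obstructions.

A = [ke, kr, kk, eer].
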